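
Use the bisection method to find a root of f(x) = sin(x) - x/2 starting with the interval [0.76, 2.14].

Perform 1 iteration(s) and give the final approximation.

f(x) = sin(x) - x/2
Initial interval: [0.76, 2.14]

Iteration 1:
  c_1 = (0.760000 + 2.140000)/2 = 1.450000
  f(c_1) = f(1.450000) = 0.267713
  f(a) × f(c) ≥ 0, new interval: [1.450000, 2.140000]

After 1 iteration(s), the approximation is c_1 = 1.450000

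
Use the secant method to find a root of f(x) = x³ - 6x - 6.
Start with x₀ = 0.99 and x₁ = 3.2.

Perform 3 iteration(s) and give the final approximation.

f(x) = x³ - 6x - 6
x₀ = 0.99, x₁ = 3.2

Secant formula: x_{n+1} = x_n - f(x_n)(x_n - x_{n-1})/(f(x_n) - f(x_{n-1}))

Iteration 1:
  f(0.990000) = -10.969701
  f(3.200000) = 7.568000
  x_2 = 3.200000 - 7.568000×(3.200000 - 0.990000)/(7.568000 - (-10.969701))
       = 2.297769
Iteration 2:
  f(3.200000) = 7.568000
  f(2.297769) = -7.654981
  x_3 = 2.297769 - (-7.654981)×(2.297769 - 3.200000)/(-7.654981 - 7.568000)
       = 2.751462
Iteration 3:
  f(2.297769) = -7.654981
  f(2.751462) = -1.678705
  x_4 = 2.751462 - (-1.678705)×(2.751462 - 2.297769)/(-1.678705 - (-7.654981))
       = 2.878902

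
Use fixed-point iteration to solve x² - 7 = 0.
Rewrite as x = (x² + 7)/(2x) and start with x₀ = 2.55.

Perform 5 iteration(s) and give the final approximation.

Equation: x² - 7 = 0
Fixed-point form: x = (x² + 7)/(2x)
x₀ = 2.55

x_1 = g(2.550000) = 2.647549
x_2 = g(2.647549) = 2.645752
x_3 = g(2.645752) = 2.645751
x_4 = g(2.645751) = 2.645751
x_5 = g(2.645751) = 2.645751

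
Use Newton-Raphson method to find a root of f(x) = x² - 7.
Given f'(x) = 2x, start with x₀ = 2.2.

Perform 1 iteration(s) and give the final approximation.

f(x) = x² - 7
f'(x) = 2x
x₀ = 2.2

Newton-Raphson formula: x_{n+1} = x_n - f(x_n)/f'(x_n)

Iteration 1:
  f(2.200000) = -2.160000
  f'(2.200000) = 4.400000
  x_1 = 2.200000 - (-2.160000)/4.400000 = 2.690909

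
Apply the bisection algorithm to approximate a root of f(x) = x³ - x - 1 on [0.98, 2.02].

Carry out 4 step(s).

f(x) = x³ - x - 1
Initial interval: [0.98, 2.02]

Iteration 1:
  c_1 = (0.980000 + 2.020000)/2 = 1.500000
  f(c_1) = f(1.500000) = 0.875000
  f(a) × f(c) < 0, new interval: [0.980000, 1.500000]
Iteration 2:
  c_2 = (0.980000 + 1.500000)/2 = 1.240000
  f(c_2) = f(1.240000) = -0.333376
  f(a) × f(c) ≥ 0, new interval: [1.240000, 1.500000]
Iteration 3:
  c_3 = (1.240000 + 1.500000)/2 = 1.370000
  f(c_3) = f(1.370000) = 0.201353
  f(a) × f(c) < 0, new interval: [1.240000, 1.370000]
Iteration 4:
  c_4 = (1.240000 + 1.370000)/2 = 1.305000
  f(c_4) = f(1.305000) = -0.082552
  f(a) × f(c) ≥ 0, new interval: [1.305000, 1.370000]

After 4 iteration(s), the approximation is c_4 = 1.305000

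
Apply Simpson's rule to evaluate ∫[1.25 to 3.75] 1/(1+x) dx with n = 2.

f(x) = 1/(1+x)
a = 1.25, b = 3.75, n = 2
h = (b - a)/n = 1.250000

Simpson's rule: (h/3)[f(x₀) + 4f(x₁) + 2f(x₂) + ... + f(xₙ)]

x_0 = 1.2500, f(x_0) = 0.444444, coefficient = 1
x_1 = 2.5000, f(x_1) = 0.285714, coefficient = 4
x_2 = 3.7500, f(x_2) = 0.210526, coefficient = 1

I ≈ (1.250000/3) × 1.797828 = 0.749095
Exact value: 0.747214
Error: 0.001881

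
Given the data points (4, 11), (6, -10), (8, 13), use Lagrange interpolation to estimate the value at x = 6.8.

Lagrange interpolation formula:
P(x) = Σ yᵢ × Lᵢ(x)
where Lᵢ(x) = Π_{j≠i} (x - xⱼ)/(xᵢ - xⱼ)

L_0(6.8) = (6.8 - 6)/(4 - 6) × (6.8 - 8)/(4 - 8) = -0.120000
L_1(6.8) = (6.8 - 4)/(6 - 4) × (6.8 - 8)/(6 - 8) = 0.840000
L_2(6.8) = (6.8 - 4)/(8 - 4) × (6.8 - 6)/(8 - 6) = 0.280000

P(6.8) = 11×L_0(6.8) + (-10)×L_1(6.8) + 13×L_2(6.8)
P(6.8) = -6.080000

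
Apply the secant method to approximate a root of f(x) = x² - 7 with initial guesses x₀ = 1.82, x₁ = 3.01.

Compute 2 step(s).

f(x) = x² - 7
x₀ = 1.82, x₁ = 3.01

Secant formula: x_{n+1} = x_n - f(x_n)(x_n - x_{n-1})/(f(x_n) - f(x_{n-1}))

Iteration 1:
  f(1.820000) = -3.687600
  f(3.010000) = 2.060100
  x_2 = 3.010000 - 2.060100×(3.010000 - 1.820000)/(2.060100 - (-3.687600))
       = 2.583478
Iteration 2:
  f(3.010000) = 2.060100
  f(2.583478) = -0.325640
  x_3 = 2.583478 - (-0.325640)×(2.583478 - 3.010000)/(-0.325640 - 2.060100)
       = 2.641696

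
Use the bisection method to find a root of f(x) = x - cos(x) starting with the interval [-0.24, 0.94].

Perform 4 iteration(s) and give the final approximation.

f(x) = x - cos(x)
Initial interval: [-0.24, 0.94]

Iteration 1:
  c_1 = (-0.240000 + 0.940000)/2 = 0.350000
  f(c_1) = f(0.350000) = -0.589373
  f(a) × f(c) ≥ 0, new interval: [0.350000, 0.940000]
Iteration 2:
  c_2 = (0.350000 + 0.940000)/2 = 0.645000
  f(c_2) = f(0.645000) = -0.154100
  f(a) × f(c) ≥ 0, new interval: [0.645000, 0.940000]
Iteration 3:
  c_3 = (0.645000 + 0.940000)/2 = 0.792500
  f(c_3) = f(0.792500) = 0.090433
  f(a) × f(c) < 0, new interval: [0.645000, 0.792500]
Iteration 4:
  c_4 = (0.645000 + 0.792500)/2 = 0.718750
  f(c_4) = f(0.718750) = -0.033879
  f(a) × f(c) ≥ 0, new interval: [0.718750, 0.792500]

After 4 iteration(s), the approximation is c_4 = 0.718750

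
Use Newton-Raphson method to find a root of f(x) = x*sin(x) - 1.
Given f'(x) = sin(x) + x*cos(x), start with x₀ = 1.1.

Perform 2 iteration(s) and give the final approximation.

f(x) = x*sin(x) - 1
f'(x) = sin(x) + x*cos(x)
x₀ = 1.1

Newton-Raphson formula: x_{n+1} = x_n - f(x_n)/f'(x_n)

Iteration 1:
  f(1.100000) = -0.019672
  f'(1.100000) = 1.390163
  x_1 = 1.100000 - (-0.019672)/1.390163 = 1.114151
Iteration 2:
  f(1.114151) = -0.000009
  f'(1.114151) = 1.388810
  x_2 = 1.114151 - (-0.000009)/1.388810 = 1.114157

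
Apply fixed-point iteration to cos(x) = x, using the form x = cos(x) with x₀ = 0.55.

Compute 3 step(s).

Equation: cos(x) = x
Fixed-point form: x = cos(x)
x₀ = 0.55

x_1 = g(0.550000) = 0.852525
x_2 = g(0.852525) = 0.658084
x_3 = g(0.658084) = 0.791165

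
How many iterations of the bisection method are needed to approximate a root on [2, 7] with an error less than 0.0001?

We need (b-a)/2^n ≤ 0.0001
(7 - 2)/2^n ≤ 0.0001
5/2^n ≤ 0.0001
2^n ≥ 50000
n ≥ log₂(50000) = 15.61
n ≥ 16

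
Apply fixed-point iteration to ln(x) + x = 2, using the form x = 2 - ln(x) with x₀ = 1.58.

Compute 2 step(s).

Equation: ln(x) + x = 2
Fixed-point form: x = 2 - ln(x)
x₀ = 1.58

x_1 = g(1.580000) = 1.542575
x_2 = g(1.542575) = 1.566547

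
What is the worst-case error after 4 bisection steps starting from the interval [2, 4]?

Bisection error bound: |error| ≤ (b-a)/2^n
|error| ≤ (4 - 2)/2^4 = 2/2^4
|error| ≤ 0.1250000000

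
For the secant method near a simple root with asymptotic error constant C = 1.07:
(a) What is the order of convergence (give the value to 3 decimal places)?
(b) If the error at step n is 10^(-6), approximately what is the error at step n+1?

(a) Secant method has superlinear convergence with order φ = (1+√5)/2 ≈ 1.618.
    This means |e_{n+1}| ≈ C|e_n|^1.618.

(b) With |e_n| = 10^(-6) and C = 1.07:
    |e_{n+1}| ≈ 1.07 × (10^(-6))^1.618 = 1.07 × 10^(-9.71)

(a) ≈ 1.618 (golden ratio); (b) |e_{n+1}| ≈ 2.095e-10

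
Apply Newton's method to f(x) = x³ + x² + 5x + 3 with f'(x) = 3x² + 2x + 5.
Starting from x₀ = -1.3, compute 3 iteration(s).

f(x) = x³ + x² + 5x + 3
f'(x) = 3x² + 2x + 5
x₀ = -1.3

Newton-Raphson formula: x_{n+1} = x_n - f(x_n)/f'(x_n)

Iteration 1:
  f(-1.300000) = -4.007000
  f'(-1.300000) = 7.470000
  x_1 = -1.300000 - (-4.007000)/7.470000 = -0.763588
Iteration 2:
  f(-0.763588) = -0.680094
  f'(-0.763588) = 5.222023
  x_2 = -0.763588 - (-0.680094)/5.222023 = -0.633352
Iteration 3:
  f(-0.633352) = -0.019684
  f'(-0.633352) = 4.936700
  x_3 = -0.633352 - (-0.019684)/4.936700 = -0.629365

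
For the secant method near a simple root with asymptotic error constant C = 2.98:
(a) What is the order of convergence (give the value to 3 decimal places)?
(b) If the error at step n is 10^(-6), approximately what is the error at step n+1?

(a) Secant method has superlinear convergence with order φ = (1+√5)/2 ≈ 1.618.
    This means |e_{n+1}| ≈ C|e_n|^1.618.

(b) With |e_n| = 10^(-6) and C = 2.98:
    |e_{n+1}| ≈ 2.98 × (10^(-6))^1.618 = 2.98 × 10^(-9.71)

(a) ≈ 1.618 (golden ratio); (b) |e_{n+1}| ≈ 5.835e-10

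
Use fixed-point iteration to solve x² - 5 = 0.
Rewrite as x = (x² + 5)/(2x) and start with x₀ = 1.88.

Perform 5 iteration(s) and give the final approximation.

Equation: x² - 5 = 0
Fixed-point form: x = (x² + 5)/(2x)
x₀ = 1.88

x_1 = g(1.880000) = 2.269787
x_2 = g(2.269787) = 2.236318
x_3 = g(2.236318) = 2.236068
x_4 = g(2.236068) = 2.236068
x_5 = g(2.236068) = 2.236068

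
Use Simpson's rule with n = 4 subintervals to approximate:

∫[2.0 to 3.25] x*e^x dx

f(x) = x*e^x
a = 2.0, b = 3.25, n = 4
h = (b - a)/n = 0.312500

Simpson's rule: (h/3)[f(x₀) + 4f(x₁) + 2f(x₂) + ... + f(xₙ)]

x_0 = 2.0000, f(x_0) = 14.778112, coefficient = 1
x_1 = 2.3125, f(x_1) = 23.355423, coefficient = 4
x_2 = 2.6250, f(x_2) = 36.237007, coefficient = 2
x_3 = 2.9375, f(x_3) = 55.426559, coefficient = 4
x_4 = 3.2500, f(x_4) = 83.818605, coefficient = 1

I ≈ (0.312500/3) × 486.198657 = 50.645693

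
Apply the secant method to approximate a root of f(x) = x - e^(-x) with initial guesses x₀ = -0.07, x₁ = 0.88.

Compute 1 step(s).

f(x) = x - e^(-x)
x₀ = -0.07, x₁ = 0.88

Secant formula: x_{n+1} = x_n - f(x_n)(x_n - x_{n-1})/(f(x_n) - f(x_{n-1}))

Iteration 1:
  f(-0.070000) = -1.142508
  f(0.880000) = 0.465217
  x_2 = 0.880000 - 0.465217×(0.880000 - (-0.070000))/(0.465217 - (-1.142508))
       = 0.605105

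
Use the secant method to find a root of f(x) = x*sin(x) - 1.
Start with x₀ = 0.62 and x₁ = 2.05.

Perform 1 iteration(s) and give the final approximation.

f(x) = x*sin(x) - 1
x₀ = 0.62, x₁ = 2.05

Secant formula: x_{n+1} = x_n - f(x_n)(x_n - x_{n-1})/(f(x_n) - f(x_{n-1}))

Iteration 1:
  f(0.620000) = -0.639758
  f(2.050000) = 0.819093
  x_2 = 2.050000 - 0.819093×(2.050000 - 0.620000)/(0.819093 - (-0.639758))
       = 1.247106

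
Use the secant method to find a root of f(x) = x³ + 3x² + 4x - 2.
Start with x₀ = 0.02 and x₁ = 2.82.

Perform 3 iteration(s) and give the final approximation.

f(x) = x³ + 3x² + 4x - 2
x₀ = 0.02, x₁ = 2.82

Secant formula: x_{n+1} = x_n - f(x_n)(x_n - x_{n-1})/(f(x_n) - f(x_{n-1}))

Iteration 1:
  f(0.020000) = -1.918792
  f(2.820000) = 55.562968
  x_2 = 2.820000 - 55.562968×(2.820000 - 0.020000)/(55.562968 - (-1.918792))
       = 0.113466
Iteration 2:
  f(2.820000) = 55.562968
  f(0.113466) = -1.506049
  x_3 = 0.113466 - (-1.506049)×(0.113466 - 2.820000)/(-1.506049 - 55.562968)
       = 0.184892
Iteration 3:
  f(0.113466) = -1.506049
  f(0.184892) = -1.151557
  x_4 = 0.184892 - (-1.151557)×(0.184892 - 0.113466)/(-1.151557 - (-1.506049))
       = 0.416915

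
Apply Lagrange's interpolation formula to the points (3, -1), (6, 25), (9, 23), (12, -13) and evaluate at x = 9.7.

Lagrange interpolation formula:
P(x) = Σ yᵢ × Lᵢ(x)
where Lᵢ(x) = Π_{j≠i} (x - xⱼ)/(xᵢ - xⱼ)

L_0(9.7) = (9.7 - 6)/(3 - 6) × (9.7 - 9)/(3 - 9) × (9.7 - 12)/(3 - 12) = 0.036772
L_1(9.7) = (9.7 - 3)/(6 - 3) × (9.7 - 9)/(6 - 9) × (9.7 - 12)/(6 - 12) = -0.199759
L_2(9.7) = (9.7 - 3)/(9 - 3) × (9.7 - 6)/(9 - 6) × (9.7 - 12)/(9 - 12) = 1.055870
L_3(9.7) = (9.7 - 3)/(12 - 3) × (9.7 - 6)/(12 - 6) × (9.7 - 9)/(12 - 9) = 0.107117

P(9.7) = (-1)×L_0(9.7) + 25×L_1(9.7) + 23×L_2(9.7) + (-13)×L_3(9.7)
P(9.7) = 17.861741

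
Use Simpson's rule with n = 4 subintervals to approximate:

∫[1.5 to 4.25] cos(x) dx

f(x) = cos(x)
a = 1.5, b = 4.25, n = 4
h = (b - a)/n = 0.687500

Simpson's rule: (h/3)[f(x₀) + 4f(x₁) + 2f(x₂) + ... + f(xₙ)]

x_0 = 1.5000, f(x_0) = 0.070737, coefficient = 1
x_1 = 2.1875, f(x_1) = -0.578349, coefficient = 4
x_2 = 2.8750, f(x_2) = -0.964674, coefficient = 2
x_3 = 3.5625, f(x_3) = -0.912719, coefficient = 4
x_4 = 4.2500, f(x_4) = -0.446087, coefficient = 1

I ≈ (0.687500/3) × -8.268970 = -1.894972
Exact value: -1.892484
Error: 0.002488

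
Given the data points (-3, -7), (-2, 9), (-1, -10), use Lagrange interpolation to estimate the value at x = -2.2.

Lagrange interpolation formula:
P(x) = Σ yᵢ × Lᵢ(x)
where Lᵢ(x) = Π_{j≠i} (x - xⱼ)/(xᵢ - xⱼ)

L_0(-2.2) = (-2.2 - (-2))/(-3 - (-2)) × (-2.2 - (-1))/(-3 - (-1)) = 0.120000
L_1(-2.2) = (-2.2 - (-3))/(-2 - (-3)) × (-2.2 - (-1))/(-2 - (-1)) = 0.960000
L_2(-2.2) = (-2.2 - (-3))/(-1 - (-3)) × (-2.2 - (-2))/(-1 - (-2)) = -0.080000

P(-2.2) = (-7)×L_0(-2.2) + 9×L_1(-2.2) + (-10)×L_2(-2.2)
P(-2.2) = 8.600000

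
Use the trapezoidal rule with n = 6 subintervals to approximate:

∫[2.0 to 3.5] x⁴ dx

f(x) = x⁴
a = 2.0, b = 3.5, n = 6
h = (b - a)/n = 0.250000

Trapezoidal rule: (h/2)[f(x₀) + 2f(x₁) + 2f(x₂) + ... + f(xₙ)]

x_0 = 2.0000, f(x_0) = 16.000000, coefficient = 1
x_1 = 2.2500, f(x_1) = 25.628906, coefficient = 2
x_2 = 2.5000, f(x_2) = 39.062500, coefficient = 2
x_3 = 2.7500, f(x_3) = 57.191406, coefficient = 2
x_4 = 3.0000, f(x_4) = 81.000000, coefficient = 2
x_5 = 3.2500, f(x_5) = 111.566406, coefficient = 2
x_6 = 3.5000, f(x_6) = 150.062500, coefficient = 1

I ≈ (0.250000/2) × 794.960938 = 99.370117
Exact value: 98.643750
Error: 0.726367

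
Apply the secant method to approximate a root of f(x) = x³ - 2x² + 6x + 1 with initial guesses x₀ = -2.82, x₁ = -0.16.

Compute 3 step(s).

f(x) = x³ - 2x² + 6x + 1
x₀ = -2.82, x₁ = -0.16

Secant formula: x_{n+1} = x_n - f(x_n)(x_n - x_{n-1})/(f(x_n) - f(x_{n-1}))

Iteration 1:
  f(-2.820000) = -54.250568
  f(-0.160000) = -0.015296
  x_2 = -0.160000 - (-0.015296)×(-0.160000 - (-2.820000))/(-0.015296 - (-54.250568))
       = -0.159250
Iteration 2:
  f(-0.160000) = -0.015296
  f(-0.159250) = -0.010258
  x_3 = -0.159250 - (-0.010258)×(-0.159250 - (-0.160000))/(-0.010258 - (-0.015296))
       = -0.157722
Iteration 3:
  f(-0.159250) = -0.010258
  f(-0.157722) = -0.000009
  x_4 = -0.157722 - (-0.000009)×(-0.157722 - (-0.159250))/(-0.000009 - (-0.010258))
       = -0.157721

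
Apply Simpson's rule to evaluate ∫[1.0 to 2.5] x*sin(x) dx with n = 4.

f(x) = x*sin(x)
a = 1.0, b = 2.5, n = 4
h = (b - a)/n = 0.375000

Simpson's rule: (h/3)[f(x₀) + 4f(x₁) + 2f(x₂) + ... + f(xₙ)]

x_0 = 1.0000, f(x_0) = 0.841471, coefficient = 1
x_1 = 1.3750, f(x_1) = 1.348728, coefficient = 4
x_2 = 1.7500, f(x_2) = 1.721975, coefficient = 2
x_3 = 2.1250, f(x_3) = 1.806930, coefficient = 4
x_4 = 2.5000, f(x_4) = 1.496180, coefficient = 1

I ≈ (0.375000/3) × 18.404232 = 2.300529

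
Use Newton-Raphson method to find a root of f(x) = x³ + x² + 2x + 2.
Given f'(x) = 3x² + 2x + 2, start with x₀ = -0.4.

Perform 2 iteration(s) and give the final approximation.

f(x) = x³ + x² + 2x + 2
f'(x) = 3x² + 2x + 2
x₀ = -0.4

Newton-Raphson formula: x_{n+1} = x_n - f(x_n)/f'(x_n)

Iteration 1:
  f(-0.400000) = 1.296000
  f'(-0.400000) = 1.680000
  x_1 = -0.400000 - 1.296000/1.680000 = -1.171429
Iteration 2:
  f(-1.171429) = -0.578099
  f'(-1.171429) = 3.773878
  x_2 = -1.171429 - (-0.578099)/3.773878 = -1.018244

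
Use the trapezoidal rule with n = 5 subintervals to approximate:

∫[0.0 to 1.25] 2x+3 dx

f(x) = 2x+3
a = 0.0, b = 1.25, n = 5
h = (b - a)/n = 0.250000

Trapezoidal rule: (h/2)[f(x₀) + 2f(x₁) + 2f(x₂) + ... + f(xₙ)]

x_0 = 0.0000, f(x_0) = 3.000000, coefficient = 1
x_1 = 0.2500, f(x_1) = 3.500000, coefficient = 2
x_2 = 0.5000, f(x_2) = 4.000000, coefficient = 2
x_3 = 0.7500, f(x_3) = 4.500000, coefficient = 2
x_4 = 1.0000, f(x_4) = 5.000000, coefficient = 2
x_5 = 1.2500, f(x_5) = 5.500000, coefficient = 1

I ≈ (0.250000/2) × 42.500000 = 5.312500
Exact value: 5.312500
Error: 0.000000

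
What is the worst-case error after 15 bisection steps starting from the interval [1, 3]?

Bisection error bound: |error| ≤ (b-a)/2^n
|error| ≤ (3 - 1)/2^15 = 2/2^15
|error| ≤ 0.0000610352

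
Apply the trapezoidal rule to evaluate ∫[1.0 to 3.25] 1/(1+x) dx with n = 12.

f(x) = 1/(1+x)
a = 1.0, b = 3.25, n = 12
h = (b - a)/n = 0.187500

Trapezoidal rule: (h/2)[f(x₀) + 2f(x₁) + 2f(x₂) + ... + f(xₙ)]

x_0 = 1.0000, f(x_0) = 0.500000, coefficient = 1
x_1 = 1.1875, f(x_1) = 0.457143, coefficient = 2
x_2 = 1.3750, f(x_2) = 0.421053, coefficient = 2
x_3 = 1.5625, f(x_3) = 0.390244, coefficient = 2
x_4 = 1.7500, f(x_4) = 0.363636, coefficient = 2
x_5 = 1.9375, f(x_5) = 0.340426, coefficient = 2
x_6 = 2.1250, f(x_6) = 0.320000, coefficient = 2
x_7 = 2.3125, f(x_7) = 0.301887, coefficient = 2
x_8 = 2.5000, f(x_8) = 0.285714, coefficient = 2
x_9 = 2.6875, f(x_9) = 0.271186, coefficient = 2
x_10 = 2.8750, f(x_10) = 0.258065, coefficient = 2
x_11 = 3.0625, f(x_11) = 0.246154, coefficient = 2
x_12 = 3.2500, f(x_12) = 0.235294, coefficient = 1

I ≈ (0.187500/2) × 8.046308 = 0.754341
Exact value: 0.753772
Error: 0.000570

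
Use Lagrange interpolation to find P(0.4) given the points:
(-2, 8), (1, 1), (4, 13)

Lagrange interpolation formula:
P(x) = Σ yᵢ × Lᵢ(x)
where Lᵢ(x) = Π_{j≠i} (x - xⱼ)/(xᵢ - xⱼ)

L_0(0.4) = (0.4 - 1)/(-2 - 1) × (0.4 - 4)/(-2 - 4) = 0.120000
L_1(0.4) = (0.4 - (-2))/(1 - (-2)) × (0.4 - 4)/(1 - 4) = 0.960000
L_2(0.4) = (0.4 - (-2))/(4 - (-2)) × (0.4 - 1)/(4 - 1) = -0.080000

P(0.4) = 8×L_0(0.4) + 1×L_1(0.4) + 13×L_2(0.4)
P(0.4) = 0.880000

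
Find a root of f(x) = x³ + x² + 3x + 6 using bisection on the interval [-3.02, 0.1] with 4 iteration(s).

f(x) = x³ + x² + 3x + 6
Initial interval: [-3.02, 0.1]

Iteration 1:
  c_1 = (-3.020000 + 0.100000)/2 = -1.460000
  f(c_1) = f(-1.460000) = 0.639464
  f(a) × f(c) < 0, new interval: [-3.020000, -1.460000]
Iteration 2:
  c_2 = (-3.020000 + (-1.460000))/2 = -2.240000
  f(c_2) = f(-2.240000) = -6.941824
  f(a) × f(c) ≥ 0, new interval: [-2.240000, -1.460000]
Iteration 3:
  c_3 = (-2.240000 + (-1.460000))/2 = -1.850000
  f(c_3) = f(-1.850000) = -2.459125
  f(a) × f(c) ≥ 0, new interval: [-1.850000, -1.460000]
Iteration 4:
  c_4 = (-1.850000 + (-1.460000))/2 = -1.655000
  f(c_4) = f(-1.655000) = -0.759061
  f(a) × f(c) ≥ 0, new interval: [-1.655000, -1.460000]

After 4 iteration(s), the approximation is c_4 = -1.655000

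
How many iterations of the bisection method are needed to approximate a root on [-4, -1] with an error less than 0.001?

We need (b-a)/2^n ≤ 0.001
(-1 - (-4))/2^n ≤ 0.001
3/2^n ≤ 0.001
2^n ≥ 3000
n ≥ log₂(3000) = 11.55
n ≥ 12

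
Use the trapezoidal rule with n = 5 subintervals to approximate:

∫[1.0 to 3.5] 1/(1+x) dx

f(x) = 1/(1+x)
a = 1.0, b = 3.5, n = 5
h = (b - a)/n = 0.500000

Trapezoidal rule: (h/2)[f(x₀) + 2f(x₁) + 2f(x₂) + ... + f(xₙ)]

x_0 = 1.0000, f(x_0) = 0.500000, coefficient = 1
x_1 = 1.5000, f(x_1) = 0.400000, coefficient = 2
x_2 = 2.0000, f(x_2) = 0.333333, coefficient = 2
x_3 = 2.5000, f(x_3) = 0.285714, coefficient = 2
x_4 = 3.0000, f(x_4) = 0.250000, coefficient = 2
x_5 = 3.5000, f(x_5) = 0.222222, coefficient = 1

I ≈ (0.500000/2) × 3.260317 = 0.815079
Exact value: 0.810930
Error: 0.004149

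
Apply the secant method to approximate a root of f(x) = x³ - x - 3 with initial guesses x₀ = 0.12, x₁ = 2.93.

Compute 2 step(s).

f(x) = x³ - x - 3
x₀ = 0.12, x₁ = 2.93

Secant formula: x_{n+1} = x_n - f(x_n)(x_n - x_{n-1})/(f(x_n) - f(x_{n-1}))

Iteration 1:
  f(0.120000) = -3.118272
  f(2.930000) = 19.223757
  x_2 = 2.930000 - 19.223757×(2.930000 - 0.120000)/(19.223757 - (-3.118272))
       = 0.512191
Iteration 2:
  f(2.930000) = 19.223757
  f(0.512191) = -3.377823
  x_3 = 0.512191 - (-3.377823)×(0.512191 - 2.930000)/(-3.377823 - 19.223757)
       = 0.873534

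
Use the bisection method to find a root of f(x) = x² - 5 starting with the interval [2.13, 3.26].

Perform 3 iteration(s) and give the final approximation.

f(x) = x² - 5
Initial interval: [2.13, 3.26]

Iteration 1:
  c_1 = (2.130000 + 3.260000)/2 = 2.695000
  f(c_1) = f(2.695000) = 2.263025
  f(a) × f(c) < 0, new interval: [2.130000, 2.695000]
Iteration 2:
  c_2 = (2.130000 + 2.695000)/2 = 2.412500
  f(c_2) = f(2.412500) = 0.820156
  f(a) × f(c) < 0, new interval: [2.130000, 2.412500]
Iteration 3:
  c_3 = (2.130000 + 2.412500)/2 = 2.271250
  f(c_3) = f(2.271250) = 0.158577
  f(a) × f(c) < 0, new interval: [2.130000, 2.271250]

After 3 iteration(s), the approximation is c_3 = 2.271250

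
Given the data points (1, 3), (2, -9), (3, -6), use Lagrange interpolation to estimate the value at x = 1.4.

Lagrange interpolation formula:
P(x) = Σ yᵢ × Lᵢ(x)
where Lᵢ(x) = Π_{j≠i} (x - xⱼ)/(xᵢ - xⱼ)

L_0(1.4) = (1.4 - 2)/(1 - 2) × (1.4 - 3)/(1 - 3) = 0.480000
L_1(1.4) = (1.4 - 1)/(2 - 1) × (1.4 - 3)/(2 - 3) = 0.640000
L_2(1.4) = (1.4 - 1)/(3 - 1) × (1.4 - 2)/(3 - 2) = -0.120000

P(1.4) = 3×L_0(1.4) + (-9)×L_1(1.4) + (-6)×L_2(1.4)
P(1.4) = -3.600000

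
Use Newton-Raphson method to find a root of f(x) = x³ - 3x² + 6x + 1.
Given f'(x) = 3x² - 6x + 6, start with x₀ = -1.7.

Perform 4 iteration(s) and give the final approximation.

f(x) = x³ - 3x² + 6x + 1
f'(x) = 3x² - 6x + 6
x₀ = -1.7

Newton-Raphson formula: x_{n+1} = x_n - f(x_n)/f'(x_n)

Iteration 1:
  f(-1.700000) = -22.783000
  f'(-1.700000) = 24.870000
  x_1 = -1.700000 - (-22.783000)/24.870000 = -0.783916
Iteration 2:
  f(-0.783916) = -6.028809
  f'(-0.783916) = 12.547073
  x_2 = -0.783916 - (-6.028809)/12.547073 = -0.303421
Iteration 3:
  f(-0.303421) = -1.124654
  f'(-0.303421) = 8.096720
  x_3 = -0.303421 - (-1.124654)/8.096720 = -0.164519
Iteration 4:
  f(-0.164519) = -0.072764
  f'(-0.164519) = 7.068311
  x_4 = -0.164519 - (-0.072764)/7.068311 = -0.154224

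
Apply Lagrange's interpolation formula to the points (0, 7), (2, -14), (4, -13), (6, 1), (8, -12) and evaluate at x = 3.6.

Lagrange interpolation formula:
P(x) = Σ yᵢ × Lᵢ(x)
where Lᵢ(x) = Π_{j≠i} (x - xⱼ)/(xᵢ - xⱼ)

L_0(3.6) = (3.6 - 2)/(0 - 2) × (3.6 - 4)/(0 - 4) × (3.6 - 6)/(0 - 6) × (3.6 - 8)/(0 - 8) = -0.017600
L_1(3.6) = (3.6 - 0)/(2 - 0) × (3.6 - 4)/(2 - 4) × (3.6 - 6)/(2 - 6) × (3.6 - 8)/(2 - 8) = 0.158400
L_2(3.6) = (3.6 - 0)/(4 - 0) × (3.6 - 2)/(4 - 2) × (3.6 - 6)/(4 - 6) × (3.6 - 8)/(4 - 8) = 0.950400
L_3(3.6) = (3.6 - 0)/(6 - 0) × (3.6 - 2)/(6 - 2) × (3.6 - 4)/(6 - 4) × (3.6 - 8)/(6 - 8) = -0.105600
L_4(3.6) = (3.6 - 0)/(8 - 0) × (3.6 - 2)/(8 - 2) × (3.6 - 4)/(8 - 4) × (3.6 - 6)/(8 - 6) = 0.014400

P(3.6) = 7×L_0(3.6) + (-14)×L_1(3.6) + (-13)×L_2(3.6) + 1×L_3(3.6) + (-12)×L_4(3.6)
P(3.6) = -14.974400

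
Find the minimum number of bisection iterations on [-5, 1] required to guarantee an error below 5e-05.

We need (b-a)/2^n ≤ 5e-05
(1 - (-5))/2^n ≤ 5e-05
6/2^n ≤ 5e-05
2^n ≥ 120000
n ≥ log₂(120000) = 16.87
n ≥ 17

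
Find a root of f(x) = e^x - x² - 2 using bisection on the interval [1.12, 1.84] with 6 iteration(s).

f(x) = e^x - x² - 2
Initial interval: [1.12, 1.84]

Iteration 1:
  c_1 = (1.120000 + 1.840000)/2 = 1.480000
  f(c_1) = f(1.480000) = 0.202546
  f(a) × f(c) < 0, new interval: [1.120000, 1.480000]
Iteration 2:
  c_2 = (1.120000 + 1.480000)/2 = 1.300000
  f(c_2) = f(1.300000) = -0.020703
  f(a) × f(c) ≥ 0, new interval: [1.300000, 1.480000]
Iteration 3:
  c_3 = (1.300000 + 1.480000)/2 = 1.390000
  f(c_3) = f(1.390000) = 0.082750
  f(a) × f(c) < 0, new interval: [1.300000, 1.390000]
Iteration 4:
  c_4 = (1.300000 + 1.390000)/2 = 1.345000
  f(c_4) = f(1.345000) = 0.029162
  f(a) × f(c) < 0, new interval: [1.300000, 1.345000]
Iteration 5:
  c_5 = (1.300000 + 1.345000)/2 = 1.322500
  f(c_5) = f(1.322500) = 0.003785
  f(a) × f(c) < 0, new interval: [1.300000, 1.322500]
Iteration 6:
  c_6 = (1.300000 + 1.322500)/2 = 1.311250
  f(c_6) = f(1.311250) = -0.008567
  f(a) × f(c) ≥ 0, new interval: [1.311250, 1.322500]

After 6 iteration(s), the approximation is c_6 = 1.311250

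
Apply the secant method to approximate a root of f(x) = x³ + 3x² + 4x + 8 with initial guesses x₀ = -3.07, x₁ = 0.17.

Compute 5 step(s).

f(x) = x³ + 3x² + 4x + 8
x₀ = -3.07, x₁ = 0.17

Secant formula: x_{n+1} = x_n - f(x_n)(x_n - x_{n-1})/(f(x_n) - f(x_{n-1}))

Iteration 1:
  f(-3.070000) = -4.939743
  f(0.170000) = 8.771613
  x_2 = 0.170000 - 8.771613×(0.170000 - (-3.070000))/(8.771613 - (-4.939743))
       = -1.902736
Iteration 2:
  f(0.170000) = 8.771613
  f(-1.902736) = 4.361594
  x_3 = -1.902736 - 4.361594×(-1.902736 - 0.170000)/(4.361594 - 8.771613)
       = -3.952713
Iteration 3:
  f(-1.902736) = 4.361594
  f(-3.952713) = -22.695975
  x_4 = -3.952713 - (-22.695975)×(-3.952713 - (-1.902736))/(-22.695975 - 4.361594)
       = -2.233186
Iteration 4:
  f(-3.952713) = -22.695975
  f(-2.233186) = 2.891449
  x_5 = -2.233186 - 2.891449×(-2.233186 - (-3.952713))/(2.891449 - (-22.695975))
       = -2.427497
Iteration 5:
  f(-2.233186) = 2.891449
  f(-2.427497) = 1.663622
  x_6 = -2.427497 - 1.663622×(-2.427497 - (-2.233186))/(1.663622 - 2.891449)
       = -2.690776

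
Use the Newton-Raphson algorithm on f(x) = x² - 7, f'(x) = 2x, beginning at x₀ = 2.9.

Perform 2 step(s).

f(x) = x² - 7
f'(x) = 2x
x₀ = 2.9

Newton-Raphson formula: x_{n+1} = x_n - f(x_n)/f'(x_n)

Iteration 1:
  f(2.900000) = 1.410000
  f'(2.900000) = 5.800000
  x_1 = 2.900000 - 1.410000/5.800000 = 2.656897
Iteration 2:
  f(2.656897) = 0.059099
  f'(2.656897) = 5.313793
  x_2 = 2.656897 - 0.059099/5.313793 = 2.645775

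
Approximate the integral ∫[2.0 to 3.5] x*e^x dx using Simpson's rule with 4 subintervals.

f(x) = x*e^x
a = 2.0, b = 3.5, n = 4
h = (b - a)/n = 0.375000

Simpson's rule: (h/3)[f(x₀) + 4f(x₁) + 2f(x₂) + ... + f(xₙ)]

x_0 = 2.0000, f(x_0) = 14.778112, coefficient = 1
x_1 = 2.3750, f(x_1) = 25.533656, coefficient = 4
x_2 = 2.7500, f(x_2) = 43.017238, coefficient = 2
x_3 = 3.1250, f(x_3) = 71.124672, coefficient = 4
x_4 = 3.5000, f(x_4) = 115.904082, coefficient = 1

I ≈ (0.375000/3) × 603.349983 = 75.418748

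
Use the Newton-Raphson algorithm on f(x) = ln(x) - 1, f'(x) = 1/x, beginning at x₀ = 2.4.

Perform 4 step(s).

f(x) = ln(x) - 1
f'(x) = 1/x
x₀ = 2.4

Newton-Raphson formula: x_{n+1} = x_n - f(x_n)/f'(x_n)

Iteration 1:
  f(2.400000) = -0.124531
  f'(2.400000) = 0.416667
  x_1 = 2.400000 - (-0.124531)/0.416667 = 2.698875
Iteration 2:
  f(2.698875) = -0.007165
  f'(2.698875) = 0.370525
  x_2 = 2.698875 - (-0.007165)/0.370525 = 2.718212
Iteration 3:
  f(2.718212) = -0.000026
  f'(2.718212) = 0.367889
  x_3 = 2.718212 - (-0.000026)/0.367889 = 2.718282
Iteration 4:
  f(2.718282) = 0.000000
  f'(2.718282) = 0.367879
  x_4 = 2.718282 - 0.000000/0.367879 = 2.718282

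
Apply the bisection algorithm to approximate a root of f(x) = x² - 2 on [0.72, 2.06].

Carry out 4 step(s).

f(x) = x² - 2
Initial interval: [0.72, 2.06]

Iteration 1:
  c_1 = (0.720000 + 2.060000)/2 = 1.390000
  f(c_1) = f(1.390000) = -0.067900
  f(a) × f(c) ≥ 0, new interval: [1.390000, 2.060000]
Iteration 2:
  c_2 = (1.390000 + 2.060000)/2 = 1.725000
  f(c_2) = f(1.725000) = 0.975625
  f(a) × f(c) < 0, new interval: [1.390000, 1.725000]
Iteration 3:
  c_3 = (1.390000 + 1.725000)/2 = 1.557500
  f(c_3) = f(1.557500) = 0.425806
  f(a) × f(c) < 0, new interval: [1.390000, 1.557500]
Iteration 4:
  c_4 = (1.390000 + 1.557500)/2 = 1.473750
  f(c_4) = f(1.473750) = 0.171939
  f(a) × f(c) < 0, new interval: [1.390000, 1.473750]

After 4 iteration(s), the approximation is c_4 = 1.473750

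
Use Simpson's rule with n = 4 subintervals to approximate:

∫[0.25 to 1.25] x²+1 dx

f(x) = x²+1
a = 0.25, b = 1.25, n = 4
h = (b - a)/n = 0.250000

Simpson's rule: (h/3)[f(x₀) + 4f(x₁) + 2f(x₂) + ... + f(xₙ)]

x_0 = 0.2500, f(x_0) = 1.062500, coefficient = 1
x_1 = 0.5000, f(x_1) = 1.250000, coefficient = 4
x_2 = 0.7500, f(x_2) = 1.562500, coefficient = 2
x_3 = 1.0000, f(x_3) = 2.000000, coefficient = 4
x_4 = 1.2500, f(x_4) = 2.562500, coefficient = 1

I ≈ (0.250000/3) × 19.750000 = 1.645833
Exact value: 1.645833
Error: 0.000000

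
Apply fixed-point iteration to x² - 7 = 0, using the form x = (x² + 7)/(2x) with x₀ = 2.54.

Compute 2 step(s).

Equation: x² - 7 = 0
Fixed-point form: x = (x² + 7)/(2x)
x₀ = 2.54

x_1 = g(2.540000) = 2.647953
x_2 = g(2.647953) = 2.645752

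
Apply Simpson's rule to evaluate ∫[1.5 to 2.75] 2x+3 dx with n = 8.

f(x) = 2x+3
a = 1.5, b = 2.75, n = 8
h = (b - a)/n = 0.156250

Simpson's rule: (h/3)[f(x₀) + 4f(x₁) + 2f(x₂) + ... + f(xₙ)]

x_0 = 1.5000, f(x_0) = 6.000000, coefficient = 1
x_1 = 1.6562, f(x_1) = 6.312500, coefficient = 4
x_2 = 1.8125, f(x_2) = 6.625000, coefficient = 2
x_3 = 1.9688, f(x_3) = 6.937500, coefficient = 4
x_4 = 2.1250, f(x_4) = 7.250000, coefficient = 2
x_5 = 2.2812, f(x_5) = 7.562500, coefficient = 4
x_6 = 2.4375, f(x_6) = 7.875000, coefficient = 2
x_7 = 2.5938, f(x_7) = 8.187500, coefficient = 4
x_8 = 2.7500, f(x_8) = 8.500000, coefficient = 1

I ≈ (0.156250/3) × 174.000000 = 9.062500
Exact value: 9.062500
Error: 0.000000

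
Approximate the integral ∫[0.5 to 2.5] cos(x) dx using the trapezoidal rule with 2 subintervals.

f(x) = cos(x)
a = 0.5, b = 2.5, n = 2
h = (b - a)/n = 1.000000

Trapezoidal rule: (h/2)[f(x₀) + 2f(x₁) + 2f(x₂) + ... + f(xₙ)]

x_0 = 0.5000, f(x_0) = 0.877583, coefficient = 1
x_1 = 1.5000, f(x_1) = 0.070737, coefficient = 2
x_2 = 2.5000, f(x_2) = -0.801144, coefficient = 1

I ≈ (1.000000/2) × 0.217913 = 0.108957
Exact value: 0.119047
Error: 0.010090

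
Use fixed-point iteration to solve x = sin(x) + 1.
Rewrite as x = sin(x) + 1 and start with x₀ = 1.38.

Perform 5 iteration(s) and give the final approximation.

Equation: x = sin(x) + 1
Fixed-point form: x = sin(x) + 1
x₀ = 1.38

x_1 = g(1.380000) = 1.981854
x_2 = g(1.981854) = 1.916699
x_3 = g(1.916699) = 1.940770
x_4 = g(1.940770) = 1.932337
x_5 = g(1.932337) = 1.935353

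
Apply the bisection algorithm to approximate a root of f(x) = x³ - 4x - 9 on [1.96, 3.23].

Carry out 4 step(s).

f(x) = x³ - 4x - 9
Initial interval: [1.96, 3.23]

Iteration 1:
  c_1 = (1.960000 + 3.230000)/2 = 2.595000
  f(c_1) = f(2.595000) = -1.905205
  f(a) × f(c) ≥ 0, new interval: [2.595000, 3.230000]
Iteration 2:
  c_2 = (2.595000 + 3.230000)/2 = 2.912500
  f(c_2) = f(2.912500) = 4.055736
  f(a) × f(c) < 0, new interval: [2.595000, 2.912500]
Iteration 3:
  c_3 = (2.595000 + 2.912500)/2 = 2.753750
  f(c_3) = f(2.753750) = 0.867069
  f(a) × f(c) < 0, new interval: [2.595000, 2.753750]
Iteration 4:
  c_4 = (2.595000 + 2.753750)/2 = 2.674375
  f(c_4) = f(2.674375) = -0.569617
  f(a) × f(c) ≥ 0, new interval: [2.674375, 2.753750]

After 4 iteration(s), the approximation is c_4 = 2.674375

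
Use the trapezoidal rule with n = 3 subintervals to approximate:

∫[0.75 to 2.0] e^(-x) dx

f(x) = e^(-x)
a = 0.75, b = 2.0, n = 3
h = (b - a)/n = 0.416667

Trapezoidal rule: (h/2)[f(x₀) + 2f(x₁) + 2f(x₂) + ... + f(xₙ)]

x_0 = 0.7500, f(x_0) = 0.472367, coefficient = 1
x_1 = 1.1667, f(x_1) = 0.311403, coefficient = 2
x_2 = 1.5833, f(x_2) = 0.205290, coefficient = 2
x_3 = 2.0000, f(x_3) = 0.135335, coefficient = 1

I ≈ (0.416667/2) × 1.641088 = 0.341893
Exact value: 0.337031
Error: 0.004862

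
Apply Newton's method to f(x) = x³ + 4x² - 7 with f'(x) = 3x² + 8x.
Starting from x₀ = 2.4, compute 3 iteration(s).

f(x) = x³ + 4x² - 7
f'(x) = 3x² + 8x
x₀ = 2.4

Newton-Raphson formula: x_{n+1} = x_n - f(x_n)/f'(x_n)

Iteration 1:
  f(2.400000) = 29.864000
  f'(2.400000) = 36.480000
  x_1 = 2.400000 - 29.864000/36.480000 = 1.581360
Iteration 2:
  f(1.581360) = 6.957297
  f'(1.581360) = 20.152972
  x_2 = 1.581360 - 6.957297/20.152972 = 1.236135
Iteration 3:
  f(1.236135) = 1.000974
  f'(1.236135) = 14.473174
  x_3 = 1.236135 - 1.000974/14.473174 = 1.166975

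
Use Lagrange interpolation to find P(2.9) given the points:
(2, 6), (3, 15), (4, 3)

Lagrange interpolation formula:
P(x) = Σ yᵢ × Lᵢ(x)
where Lᵢ(x) = Π_{j≠i} (x - xⱼ)/(xᵢ - xⱼ)

L_0(2.9) = (2.9 - 3)/(2 - 3) × (2.9 - 4)/(2 - 4) = 0.055000
L_1(2.9) = (2.9 - 2)/(3 - 2) × (2.9 - 4)/(3 - 4) = 0.990000
L_2(2.9) = (2.9 - 2)/(4 - 2) × (2.9 - 3)/(4 - 3) = -0.045000

P(2.9) = 6×L_0(2.9) + 15×L_1(2.9) + 3×L_2(2.9)
P(2.9) = 15.045000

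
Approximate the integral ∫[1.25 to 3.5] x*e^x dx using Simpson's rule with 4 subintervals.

f(x) = x*e^x
a = 1.25, b = 3.5, n = 4
h = (b - a)/n = 0.562500

Simpson's rule: (h/3)[f(x₀) + 4f(x₁) + 2f(x₂) + ... + f(xₙ)]

x_0 = 1.2500, f(x_0) = 4.362929, coefficient = 1
x_1 = 1.8125, f(x_1) = 11.102909, coefficient = 4
x_2 = 2.3750, f(x_2) = 25.533656, coefficient = 2
x_3 = 2.9375, f(x_3) = 55.426559, coefficient = 4
x_4 = 3.5000, f(x_4) = 115.904082, coefficient = 1

I ≈ (0.562500/3) × 437.452193 = 82.022286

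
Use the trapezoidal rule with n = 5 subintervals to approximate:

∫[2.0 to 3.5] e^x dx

f(x) = e^x
a = 2.0, b = 3.5, n = 5
h = (b - a)/n = 0.300000

Trapezoidal rule: (h/2)[f(x₀) + 2f(x₁) + 2f(x₂) + ... + f(xₙ)]

x_0 = 2.0000, f(x_0) = 7.389056, coefficient = 1
x_1 = 2.3000, f(x_1) = 9.974182, coefficient = 2
x_2 = 2.6000, f(x_2) = 13.463738, coefficient = 2
x_3 = 2.9000, f(x_3) = 18.174145, coefficient = 2
x_4 = 3.2000, f(x_4) = 24.532530, coefficient = 2
x_5 = 3.5000, f(x_5) = 33.115452, coefficient = 1

I ≈ (0.300000/2) × 172.793700 = 25.919055
Exact value: 25.726396
Error: 0.192659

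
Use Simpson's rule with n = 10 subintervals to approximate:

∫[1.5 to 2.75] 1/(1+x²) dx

f(x) = 1/(1+x²)
a = 1.5, b = 2.75, n = 10
h = (b - a)/n = 0.125000

Simpson's rule: (h/3)[f(x₀) + 4f(x₁) + 2f(x₂) + ... + f(xₙ)]

x_0 = 1.5000, f(x_0) = 0.307692, coefficient = 1
x_1 = 1.6250, f(x_1) = 0.274678, coefficient = 4
x_2 = 1.7500, f(x_2) = 0.246154, coefficient = 2
x_3 = 1.8750, f(x_3) = 0.221453, coefficient = 4
x_4 = 2.0000, f(x_4) = 0.200000, coefficient = 2
x_5 = 2.1250, f(x_5) = 0.181303, coefficient = 4
x_6 = 2.2500, f(x_6) = 0.164948, coefficient = 2
x_7 = 2.3750, f(x_7) = 0.150588, coefficient = 4
x_8 = 2.5000, f(x_8) = 0.137931, coefficient = 2
x_9 = 2.6250, f(x_9) = 0.126733, coefficient = 4
x_10 = 2.7500, f(x_10) = 0.116788, coefficient = 1

I ≈ (0.125000/3) × 5.741569 = 0.239232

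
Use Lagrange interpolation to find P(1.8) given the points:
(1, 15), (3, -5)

Lagrange interpolation formula:
P(x) = Σ yᵢ × Lᵢ(x)
where Lᵢ(x) = Π_{j≠i} (x - xⱼ)/(xᵢ - xⱼ)

L_0(1.8) = (1.8 - 3)/(1 - 3) = 0.600000
L_1(1.8) = (1.8 - 1)/(3 - 1) = 0.400000

P(1.8) = 15×L_0(1.8) + (-5)×L_1(1.8)
P(1.8) = 7.000000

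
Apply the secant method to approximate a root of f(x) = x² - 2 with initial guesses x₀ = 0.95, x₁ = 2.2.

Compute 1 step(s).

f(x) = x² - 2
x₀ = 0.95, x₁ = 2.2

Secant formula: x_{n+1} = x_n - f(x_n)(x_n - x_{n-1})/(f(x_n) - f(x_{n-1}))

Iteration 1:
  f(0.950000) = -1.097500
  f(2.200000) = 2.840000
  x_2 = 2.200000 - 2.840000×(2.200000 - 0.950000)/(2.840000 - (-1.097500))
       = 1.298413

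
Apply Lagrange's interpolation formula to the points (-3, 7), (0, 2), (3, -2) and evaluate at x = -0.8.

Lagrange interpolation formula:
P(x) = Σ yᵢ × Lᵢ(x)
where Lᵢ(x) = Π_{j≠i} (x - xⱼ)/(xᵢ - xⱼ)

L_0(-0.8) = (-0.8 - 0)/(-3 - 0) × (-0.8 - 3)/(-3 - 3) = 0.168889
L_1(-0.8) = (-0.8 - (-3))/(0 - (-3)) × (-0.8 - 3)/(0 - 3) = 0.928889
L_2(-0.8) = (-0.8 - (-3))/(3 - (-3)) × (-0.8 - 0)/(3 - 0) = -0.097778

P(-0.8) = 7×L_0(-0.8) + 2×L_1(-0.8) + (-2)×L_2(-0.8)
P(-0.8) = 3.235556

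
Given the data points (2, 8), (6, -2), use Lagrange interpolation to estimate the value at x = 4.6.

Lagrange interpolation formula:
P(x) = Σ yᵢ × Lᵢ(x)
where Lᵢ(x) = Π_{j≠i} (x - xⱼ)/(xᵢ - xⱼ)

L_0(4.6) = (4.6 - 6)/(2 - 6) = 0.350000
L_1(4.6) = (4.6 - 2)/(6 - 2) = 0.650000

P(4.6) = 8×L_0(4.6) + (-2)×L_1(4.6)
P(4.6) = 1.500000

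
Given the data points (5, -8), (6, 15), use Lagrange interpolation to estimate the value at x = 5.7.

Lagrange interpolation formula:
P(x) = Σ yᵢ × Lᵢ(x)
where Lᵢ(x) = Π_{j≠i} (x - xⱼ)/(xᵢ - xⱼ)

L_0(5.7) = (5.7 - 6)/(5 - 6) = 0.300000
L_1(5.7) = (5.7 - 5)/(6 - 5) = 0.700000

P(5.7) = (-8)×L_0(5.7) + 15×L_1(5.7)
P(5.7) = 8.100000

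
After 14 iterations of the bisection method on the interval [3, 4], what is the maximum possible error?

Bisection error bound: |error| ≤ (b-a)/2^n
|error| ≤ (4 - 3)/2^14 = 1/2^14
|error| ≤ 0.0000610352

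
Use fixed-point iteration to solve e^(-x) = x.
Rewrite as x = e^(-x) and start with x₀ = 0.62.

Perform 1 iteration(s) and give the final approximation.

Equation: e^(-x) = x
Fixed-point form: x = e^(-x)
x₀ = 0.62

x_1 = g(0.620000) = 0.537944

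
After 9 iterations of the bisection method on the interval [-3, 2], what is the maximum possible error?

Bisection error bound: |error| ≤ (b-a)/2^n
|error| ≤ (2 - (-3))/2^9 = 5/2^9
|error| ≤ 0.0097656250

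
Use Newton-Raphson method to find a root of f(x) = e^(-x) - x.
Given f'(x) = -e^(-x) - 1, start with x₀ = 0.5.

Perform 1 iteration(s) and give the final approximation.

f(x) = e^(-x) - x
f'(x) = -e^(-x) - 1
x₀ = 0.5

Newton-Raphson formula: x_{n+1} = x_n - f(x_n)/f'(x_n)

Iteration 1:
  f(0.500000) = 0.106531
  f'(0.500000) = -1.606531
  x_1 = 0.500000 - 0.106531/(-1.606531) = 0.566311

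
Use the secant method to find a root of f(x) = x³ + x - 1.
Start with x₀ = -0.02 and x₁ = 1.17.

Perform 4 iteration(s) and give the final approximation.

f(x) = x³ + x - 1
x₀ = -0.02, x₁ = 1.17

Secant formula: x_{n+1} = x_n - f(x_n)(x_n - x_{n-1})/(f(x_n) - f(x_{n-1}))

Iteration 1:
  f(-0.020000) = -1.020008
  f(1.170000) = 1.771613
  x_2 = 1.170000 - 1.771613×(1.170000 - (-0.020000))/(1.771613 - (-1.020008))
       = 0.414805
Iteration 2:
  f(1.170000) = 1.771613
  f(0.414805) = -0.513823
  x_3 = 0.414805 - (-0.513823)×(0.414805 - 1.170000)/(-0.513823 - 1.771613)
       = 0.584591
Iteration 3:
  f(0.414805) = -0.513823
  f(0.584591) = -0.215626
  x_4 = 0.584591 - (-0.215626)×(0.584591 - 0.414805)/(-0.215626 - (-0.513823))
       = 0.707364
Iteration 4:
  f(0.584591) = -0.215626
  f(0.707364) = 0.061304
  x_5 = 0.707364 - 0.061304×(0.707364 - 0.584591)/(0.061304 - (-0.215626))
       = 0.680186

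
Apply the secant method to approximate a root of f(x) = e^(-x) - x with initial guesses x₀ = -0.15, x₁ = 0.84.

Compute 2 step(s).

f(x) = e^(-x) - x
x₀ = -0.15, x₁ = 0.84

Secant formula: x_{n+1} = x_n - f(x_n)(x_n - x_{n-1})/(f(x_n) - f(x_{n-1}))

Iteration 1:
  f(-0.150000) = 1.311834
  f(0.840000) = -0.408289
  x_2 = 0.840000 - (-0.408289)×(0.840000 - (-0.150000))/(-0.408289 - 1.311834)
       = 0.605013
Iteration 2:
  f(0.840000) = -0.408289
  f(0.605013) = -0.058946
  x_3 = 0.605013 - (-0.058946)×(0.605013 - 0.840000)/(-0.058946 - (-0.408289))
       = 0.565363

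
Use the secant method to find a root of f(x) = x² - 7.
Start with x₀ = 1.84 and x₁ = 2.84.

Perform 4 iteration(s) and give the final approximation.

f(x) = x² - 7
x₀ = 1.84, x₁ = 2.84

Secant formula: x_{n+1} = x_n - f(x_n)(x_n - x_{n-1})/(f(x_n) - f(x_{n-1}))

Iteration 1:
  f(1.840000) = -3.614400
  f(2.840000) = 1.065600
  x_2 = 2.840000 - 1.065600×(2.840000 - 1.840000)/(1.065600 - (-3.614400))
       = 2.612308
Iteration 2:
  f(2.840000) = 1.065600
  f(2.612308) = -0.175849
  x_3 = 2.612308 - (-0.175849)×(2.612308 - 2.840000)/(-0.175849 - 1.065600)
       = 2.644560
Iteration 3:
  f(2.612308) = -0.175849
  f(2.644560) = -0.006303
  x_4 = 2.644560 - (-0.006303)×(2.644560 - 2.612308)/(-0.006303 - (-0.175849))
       = 2.645759
Iteration 4:
  f(2.644560) = -0.006303
  f(2.645759) = 0.000040
  x_5 = 2.645759 - 0.000040×(2.645759 - 2.644560)/(0.000040 - (-0.006303))
       = 2.645751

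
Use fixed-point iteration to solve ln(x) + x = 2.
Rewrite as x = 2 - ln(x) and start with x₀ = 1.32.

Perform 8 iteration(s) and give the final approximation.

Equation: ln(x) + x = 2
Fixed-point form: x = 2 - ln(x)
x₀ = 1.32

x_1 = g(1.320000) = 1.722368
x_2 = g(1.722368) = 1.456300
x_3 = g(1.456300) = 1.624101
x_4 = g(1.624101) = 1.515045
x_5 = g(1.515045) = 1.584555
x_6 = g(1.584555) = 1.539697
x_7 = g(1.539697) = 1.568415
x_8 = g(1.568415) = 1.549935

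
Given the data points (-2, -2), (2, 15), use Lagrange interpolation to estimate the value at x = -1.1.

Lagrange interpolation formula:
P(x) = Σ yᵢ × Lᵢ(x)
where Lᵢ(x) = Π_{j≠i} (x - xⱼ)/(xᵢ - xⱼ)

L_0(-1.1) = (-1.1 - 2)/(-2 - 2) = 0.775000
L_1(-1.1) = (-1.1 - (-2))/(2 - (-2)) = 0.225000

P(-1.1) = (-2)×L_0(-1.1) + 15×L_1(-1.1)
P(-1.1) = 1.825000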